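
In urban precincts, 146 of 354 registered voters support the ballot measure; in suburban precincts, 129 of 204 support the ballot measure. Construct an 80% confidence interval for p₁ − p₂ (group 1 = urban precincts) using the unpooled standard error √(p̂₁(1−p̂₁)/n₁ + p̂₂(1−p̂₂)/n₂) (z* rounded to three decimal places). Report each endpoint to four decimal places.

p̂₁ = 146/354 = 0.41243, p̂₂ = 129/204 = 0.63235; p̂₁ − p̂₂ = -0.21992.
SE = √(0.000684552 + 0.001139621) = √0.001824173 = 0.042710.
z* = 1.282 at the 80% level. Margin of error = 0.05475.
CI: -0.21992 ± 0.05475 = (-0.2747, -0.1652).

(-0.2747, -0.1652)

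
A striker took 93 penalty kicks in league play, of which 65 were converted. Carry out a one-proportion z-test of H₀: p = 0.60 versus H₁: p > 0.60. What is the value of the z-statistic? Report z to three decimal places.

p̂ = 65/93 = 0.69892.
SE₀ = √(0.60·0.40/93) = 0.050800.
Test statistic: z = 0.09892/0.050800 = 1.947.

z = 1.947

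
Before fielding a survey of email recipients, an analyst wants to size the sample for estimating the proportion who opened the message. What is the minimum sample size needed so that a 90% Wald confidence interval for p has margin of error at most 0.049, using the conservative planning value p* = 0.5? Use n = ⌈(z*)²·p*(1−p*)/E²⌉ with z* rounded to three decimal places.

For 90% confidence, z* = 1.645.
p*(1−p*) = 0.50·0.50 = 0.2500.
Required n before rounding: 2.706025 × 0.2500 / 0.049² = 281.760.
⌈281.760⌉ = 282.

n = 282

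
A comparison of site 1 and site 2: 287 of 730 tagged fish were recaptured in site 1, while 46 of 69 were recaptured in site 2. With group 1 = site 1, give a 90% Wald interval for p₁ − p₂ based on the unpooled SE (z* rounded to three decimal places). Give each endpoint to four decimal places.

p̂₁ = 0.39315, p̂₂ = 0.66667, so the observed difference is -0.27352.
SE = √(0.000326826 + 0.003220612) = √0.003547438 = 0.059560.
For 90% confidence, z* = 1.645. Margin of error = 0.09798.
CI: -0.27352 ± 0.09798 = (-0.3715, -0.1755).

(-0.3715, -0.1755)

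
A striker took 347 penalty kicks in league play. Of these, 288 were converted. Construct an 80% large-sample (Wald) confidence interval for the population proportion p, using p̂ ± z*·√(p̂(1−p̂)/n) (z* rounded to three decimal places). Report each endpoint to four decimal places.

(0.8041, 0.8558)

With x = 288 successes in n = 347, p̂ = 0.82997.
SE = √(p̂(1−p̂)/n) = √(0.141119/347) = 0.020166.
For 80% confidence, z* = 1.282.
Margin = 1.282·0.020166 = 0.02585.
CI: 0.82997 ± 0.02585 = (0.8041, 0.8558).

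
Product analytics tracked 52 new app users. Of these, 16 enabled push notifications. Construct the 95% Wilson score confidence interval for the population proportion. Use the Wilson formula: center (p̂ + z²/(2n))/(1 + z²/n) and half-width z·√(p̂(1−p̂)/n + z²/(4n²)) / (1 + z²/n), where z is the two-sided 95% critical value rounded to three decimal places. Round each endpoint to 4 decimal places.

(0.1991, 0.4427)

Here p̂ = 16/52 = 0.30769 and z = 1.960 (z² = 3.841600).
Denominator 1 + z²/n = 1 + 3.841600/52 = 1.073877.
Center = (0.30769 + 0.036938)/1.073877 = 0.32092.
Radicand: p̂(1−p̂)/n + z²/(4n²) = 0.004096495 + 0.000355178 = 0.004451673.
Half-width = z·√(radicand)/denom = 1.960·0.066721/1.073877 = 0.12178.
Interval: 0.32092 ± 0.12178 → (0.1991, 0.4427).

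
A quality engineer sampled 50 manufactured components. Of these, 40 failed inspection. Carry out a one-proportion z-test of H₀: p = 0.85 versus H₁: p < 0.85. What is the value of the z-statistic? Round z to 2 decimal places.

With x = 40 successes in n = 50, p̂ = 0.80000.
SE₀ = √(0.85·0.15/50) = 0.050498.
z = (0.80000 − 0.85)/0.050498 = -0.05000/0.050498 = -0.99.

z = -0.99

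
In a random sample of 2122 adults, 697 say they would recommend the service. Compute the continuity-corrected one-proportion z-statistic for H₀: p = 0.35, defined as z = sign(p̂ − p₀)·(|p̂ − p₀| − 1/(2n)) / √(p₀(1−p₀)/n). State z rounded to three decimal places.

z = -2.057

p̂ = 697/2122 = 0.32846. p̂ − p₀ = -0.021536.
1/(2n) = 0.000236.
Corrected numerator: |-0.021536| − 0.000236 = 0.021300.
Under H₀, SE = √(p₀(1−p₀)/n) = √(0.35·0.65/2122) = √0.000107210 = 0.010354.
z = (−)0.021300/0.010354 = -2.057.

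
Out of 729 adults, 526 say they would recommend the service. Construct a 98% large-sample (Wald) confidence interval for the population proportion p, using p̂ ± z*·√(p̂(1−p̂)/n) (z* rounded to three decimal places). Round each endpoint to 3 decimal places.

The sample proportion is 526/729 = 0.72154.
SE = √(p̂(1−p̂)/n) = √(0.200922/729) = 0.016602.
z* = 2.326 at the 98% level.
Margin of error: 2.326 × 0.016602 = 0.03862.
Interval: 0.72154 ± 0.03862 → (0.683, 0.760).

(0.683, 0.760)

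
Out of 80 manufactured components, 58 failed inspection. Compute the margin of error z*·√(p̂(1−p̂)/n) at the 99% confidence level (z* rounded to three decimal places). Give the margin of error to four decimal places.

ME = 0.1286

p̂ = 58/80 = 0.72500.
SE(p̂) = √(0.72500·0.27500/80) = 0.049922.
z* = 2.576 at the 99% level.
ME = 2.576·0.049922 = 0.1286.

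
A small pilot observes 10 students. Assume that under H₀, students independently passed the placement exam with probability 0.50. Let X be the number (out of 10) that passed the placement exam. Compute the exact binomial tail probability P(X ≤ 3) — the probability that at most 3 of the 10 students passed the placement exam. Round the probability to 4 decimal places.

X is binomial with n = 10 and p = 0.50.
P(X ≤ 3) = C(10,0)·0.50^0·0.50^10 + C(10,1)·0.50^1·0.50^9 + C(10,2)·0.50^2·0.50^8 + C(10,3)·0.50^3·0.50^7.
= 0.000977 + 0.009766 + 0.043945 + 0.117188 = 0.1719.

P = 0.1719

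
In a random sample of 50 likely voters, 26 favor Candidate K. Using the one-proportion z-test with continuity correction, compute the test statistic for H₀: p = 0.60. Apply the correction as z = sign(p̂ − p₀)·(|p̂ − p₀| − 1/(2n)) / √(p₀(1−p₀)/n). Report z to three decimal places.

Sample proportion p̂ = 26/50 = 0.52000. p̂ − p₀ = -0.080000.
1/(2n) = 0.010000.
Corrected numerator: |-0.080000| − 0.010000 = 0.070000.
SE₀ = √(0.60·0.40/50) = 0.069282.
z = −0.070000/0.069282 = -1.010.

z = -1.010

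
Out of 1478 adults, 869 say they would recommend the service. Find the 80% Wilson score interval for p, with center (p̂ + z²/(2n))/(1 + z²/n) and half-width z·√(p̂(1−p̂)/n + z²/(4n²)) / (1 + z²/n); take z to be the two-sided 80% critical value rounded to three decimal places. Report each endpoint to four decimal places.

(0.5715, 0.6043)

p̂ = 869/1478 = 0.58796; z = 1.282, so z² = 1.643524.
Denominator 1 + z²/n = 1 + 1.643524/1478 = 1.001112.
Center = (0.58796 + 0.000556)/1.001112 = 0.58786.
Radicand: p̂(1−p̂)/n + z²/(4n²) = 0.000163913 + 0.000000188 = 0.000164101.
Half-width = z·√(radicand)/denom = 1.282·0.012810/1.001112 = 0.01640.
CI: 0.58786 ± 0.01640 = (0.5715, 0.6043).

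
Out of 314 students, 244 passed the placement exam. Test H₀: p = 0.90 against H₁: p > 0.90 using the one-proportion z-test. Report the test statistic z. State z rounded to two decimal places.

Sample proportion p̂ = 244/314 = 0.77707.
Under H₀, SE = √(p₀(1−p₀)/n) = √(0.90·0.10/314) = √0.000286624 = 0.016930.
z = (0.77707 − 0.90)/0.016930 = -0.12293/0.016930 = -7.26.

z = -7.26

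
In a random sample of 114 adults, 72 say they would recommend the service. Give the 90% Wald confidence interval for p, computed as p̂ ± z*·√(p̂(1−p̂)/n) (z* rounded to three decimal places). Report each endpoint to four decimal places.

p̂ = 72/114 = 0.63158.
Standard error of p̂: √(0.232687/114) = √0.002041114 = 0.045179.
z* = 1.645 at the 90% level.
Margin = 1.645·0.045179 = 0.07432.
CI: 0.63158 ± 0.07432 = (0.5573, 0.7059).

(0.5573, 0.7059)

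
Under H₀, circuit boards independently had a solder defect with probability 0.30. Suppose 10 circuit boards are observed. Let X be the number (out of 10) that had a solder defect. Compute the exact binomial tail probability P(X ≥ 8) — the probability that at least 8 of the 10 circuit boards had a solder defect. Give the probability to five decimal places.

X is binomial with n = 10 and p = 0.30.
P(X ≥ 8) = C(10,8)·0.30^8·0.70^2 + C(10,9)·0.30^9·0.70^1 + C(10,10)·0.30^10·0.70^0.
= 0.001447 + 0.000138 + 0.000006 = 0.00159.

P = 0.00159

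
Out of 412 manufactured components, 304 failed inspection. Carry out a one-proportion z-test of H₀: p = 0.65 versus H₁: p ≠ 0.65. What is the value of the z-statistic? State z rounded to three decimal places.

The sample proportion is 304/412 = 0.73786.
SE₀ = √(0.65·0.35/412) = 0.023499.
z = (p̂ − p₀)/SE = (0.73786 − 0.65)/0.023499 = 3.739.

z = 3.739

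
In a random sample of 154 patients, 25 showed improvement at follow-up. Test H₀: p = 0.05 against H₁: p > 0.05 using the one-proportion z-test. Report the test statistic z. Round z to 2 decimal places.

p̂ = 25/154 = 0.16234.
Null standard error: √(0.05·0.95/154) = √0.000308442 = 0.017563.
z = (p̂ − p₀)/SE = (0.16234 − 0.05)/0.017563 = 6.40.

z = 6.40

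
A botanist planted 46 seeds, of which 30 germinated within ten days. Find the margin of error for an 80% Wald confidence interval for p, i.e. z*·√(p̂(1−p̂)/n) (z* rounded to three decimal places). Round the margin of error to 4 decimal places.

ME = 0.0900

p̂ = 30/46 = 0.65217.
SE(p̂) = √(0.65217·0.34783/46) = 0.070224.
z* = 1.282 at the 80% level.
ME = 1.282·0.070224 = 0.0900.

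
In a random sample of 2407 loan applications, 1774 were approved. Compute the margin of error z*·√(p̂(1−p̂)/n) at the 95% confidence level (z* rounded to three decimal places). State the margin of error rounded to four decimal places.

The sample proportion is 1774/2407 = 0.73702.
SE = √(p̂(1−p̂)/n) = √(0.193823/2407) = 0.008974.
For 95% confidence, z* = 1.960.
ME = 1.960·0.008974 = 0.0176.

ME = 0.0176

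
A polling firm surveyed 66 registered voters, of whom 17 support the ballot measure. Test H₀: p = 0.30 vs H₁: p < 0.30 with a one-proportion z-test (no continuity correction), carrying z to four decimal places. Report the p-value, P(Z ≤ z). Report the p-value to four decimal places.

The sample proportion is 17/66 = 0.25758.
SE₀ = √(0.30·0.70/66) = 0.056408.
z = (p̂ − p₀)/SE = (17/66 − 0.30)/0.056408 ≈ -0.7521.
p-value = P(Z ≤ z) with z = -0.7521 → 0.2260.

p-value = 0.2260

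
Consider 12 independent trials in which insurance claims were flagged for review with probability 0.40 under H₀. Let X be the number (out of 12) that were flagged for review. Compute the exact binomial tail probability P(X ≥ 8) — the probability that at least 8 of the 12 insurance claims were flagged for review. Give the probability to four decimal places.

P = 0.0573

X is binomial with n = 12 and p = 0.40.
P(X ≥ 8) = Σ_{j=8}^{12} C(12,j)·0.40^j·0.60^{12−j}.
= 0.042043 + 0.012457 + 0.002491 + 0.000302 + 0.000017 = 0.0573.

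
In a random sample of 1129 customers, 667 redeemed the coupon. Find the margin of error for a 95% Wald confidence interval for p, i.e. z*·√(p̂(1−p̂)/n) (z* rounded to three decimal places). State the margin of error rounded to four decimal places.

ME = 0.0287

Sample proportion p̂ = 667/1129 = 0.59079.
SE(p̂) = √(0.59079·0.40921/1129) = 0.014633.
The 95% critical value is z* = 1.960.
ME = 1.960·0.014633 = 0.0287.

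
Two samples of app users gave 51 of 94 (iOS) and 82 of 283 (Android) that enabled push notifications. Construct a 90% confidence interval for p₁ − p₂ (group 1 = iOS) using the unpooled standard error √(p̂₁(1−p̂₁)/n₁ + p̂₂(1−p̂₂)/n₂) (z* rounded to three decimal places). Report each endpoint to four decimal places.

(0.1573, 0.3483)

p̂₁ = 0.54255, p̂₂ = 0.28975, so the observed difference is 0.25280.
SE = √(0.002640311 + 0.000727195) = √0.003367506 = 0.058030.
The 90% critical value is z* = 1.645. Margin = 1.645·0.058030 = 0.09546.
CI: 0.25280 ± 0.09546 = (0.1573, 0.3483).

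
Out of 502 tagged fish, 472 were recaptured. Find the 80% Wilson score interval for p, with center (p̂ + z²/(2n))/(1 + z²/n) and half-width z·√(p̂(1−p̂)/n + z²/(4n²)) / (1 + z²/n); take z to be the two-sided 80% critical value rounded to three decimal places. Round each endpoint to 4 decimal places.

Here p̂ = 472/502 = 0.94024 and z = 1.282 (z² = 1.643524).
1 + z²/n = 1.003274.
Center = (0.94024 + 0.001637)/1.003274 = 0.93880.
Radicand: p̂(1−p̂)/n + z²/(4n²) = 0.000111931 + 0.000001630 = 0.000113561.
Half-width = z·√(radicand)/denom = 1.282·0.010657/1.003274 = 0.01362.
So the interval runs from 0.9252 to 0.9524.

(0.9252, 0.9524)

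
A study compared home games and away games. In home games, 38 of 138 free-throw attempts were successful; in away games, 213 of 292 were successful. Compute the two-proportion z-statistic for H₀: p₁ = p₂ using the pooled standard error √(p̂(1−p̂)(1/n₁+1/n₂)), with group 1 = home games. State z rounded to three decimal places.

z = -8.918

Sample proportions: p̂₁ = 38/138 = 0.27536 and p̂₂ = 213/292 = 0.72945.
Pooled p̂ = (38+213)/(138+292) = 251/430 = 0.58372.
SE = √[p̂(1−p̂)(1/n₁+1/n₂)] = √[0.58372·0.41628·(1/138+1/292)] ≈ 0.050921.
z = -0.45409/0.050921 = -8.918.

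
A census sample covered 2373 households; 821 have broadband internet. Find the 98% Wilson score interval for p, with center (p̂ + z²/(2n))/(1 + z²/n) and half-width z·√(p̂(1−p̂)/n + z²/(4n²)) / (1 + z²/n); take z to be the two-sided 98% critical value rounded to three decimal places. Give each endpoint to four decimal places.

(0.3236, 0.3690)

p̂ = 821/2373 = 0.34598; z = 2.326, so z² = 5.410276.
Denominator 1 + z²/n = 1 + 5.410276/2373 = 1.002280.
Center = (0.34598 + 0.001140)/1.002280 = 0.34633.
Radicand: p̂(1−p̂)/n + z²/(4n²) = 0.000095355 + 0.000000240 = 0.000095595.
Half-width = 2.326·√0.000095595/1.002280 = 0.02269.
Interval: 0.34633 ± 0.02269 → (0.3236, 0.3690).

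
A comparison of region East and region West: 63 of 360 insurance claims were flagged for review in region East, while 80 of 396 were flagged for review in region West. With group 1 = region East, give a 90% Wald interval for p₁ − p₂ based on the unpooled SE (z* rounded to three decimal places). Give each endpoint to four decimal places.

p̂₁ = 0.17500, p̂₂ = 0.20202, so the observed difference is -0.02702.
Unpooled SE = √(p̂₁(1−p̂₁)/n₁ + p̂₂(1−p̂₂)/n₂) = √(0.000401042 + 0.000407091) = 0.028428.
For 90% confidence, z* = 1.645. Margin of error = 0.04676.
Interval: -0.02702 ± 0.04676 → (-0.0738, 0.0197).

(-0.0738, 0.0197)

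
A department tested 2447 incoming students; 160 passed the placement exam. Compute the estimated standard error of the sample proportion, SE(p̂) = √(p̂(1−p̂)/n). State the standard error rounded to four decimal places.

SE = 0.0050

The sample proportion is 160/2447 = 0.06539.
p̂(1−p̂) = 0.06539·0.93461 = 0.061114.
SE = √(0.061114/2447) = √0.000024975 = 0.0050.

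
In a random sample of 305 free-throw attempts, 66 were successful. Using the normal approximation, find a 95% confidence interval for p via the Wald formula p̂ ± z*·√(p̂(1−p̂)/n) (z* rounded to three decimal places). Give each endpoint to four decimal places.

(0.1702, 0.2626)

With x = 66 successes in n = 305, p̂ = 0.21639.
SE(p̂) = √(0.21639·0.78361/305) = 0.023579.
For 95% confidence, z* = 1.960.
Margin of error: 1.960 × 0.023579 = 0.04621.
CI: 0.21639 ± 0.04621 = (0.1702, 0.2626).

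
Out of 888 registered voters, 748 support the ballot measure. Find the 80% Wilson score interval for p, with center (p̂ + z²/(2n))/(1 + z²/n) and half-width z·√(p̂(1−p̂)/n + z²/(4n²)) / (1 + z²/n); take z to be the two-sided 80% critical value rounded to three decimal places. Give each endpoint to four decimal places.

(0.8260, 0.8574)

Here p̂ = 748/888 = 0.84234 and z = 1.282 (z² = 1.643524).
Denominator 1 + z²/n = 1 + 1.643524/888 = 1.001851.
Center = (0.84234 + 0.000925)/1.001851 = 0.84171.
Radicand: p̂(1−p̂)/n + z²/(4n²) = 0.000149551 + 0.000000521 = 0.000150072.
Half-width = 1.282·√0.000150072/1.001851 = 0.01568.
CI: 0.84171 ± 0.01568 = (0.8260, 0.8574).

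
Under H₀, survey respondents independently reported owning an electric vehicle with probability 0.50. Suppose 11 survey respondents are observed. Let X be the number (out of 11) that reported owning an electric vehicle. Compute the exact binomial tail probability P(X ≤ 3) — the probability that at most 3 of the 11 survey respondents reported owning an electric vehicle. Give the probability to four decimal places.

P = 0.1133

X ~ Binomial(n=11, p=0.50).
P(X ≤ 3) = C(11,0)·0.50^0·0.50^11 + C(11,1)·0.50^1·0.50^10 + C(11,2)·0.50^2·0.50^9 + C(11,3)·0.50^3·0.50^8.
= 0.000488 + 0.005371 + 0.026855 + 0.080566 = 0.1133.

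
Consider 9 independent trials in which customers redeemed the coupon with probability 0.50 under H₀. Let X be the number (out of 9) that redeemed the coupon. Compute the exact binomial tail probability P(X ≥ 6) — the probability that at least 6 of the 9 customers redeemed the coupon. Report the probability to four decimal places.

P = 0.2539

X ~ Binomial(n=9, p=0.50).
P(X ≥ 6) = C(9,6)·0.50^6·0.50^3 + C(9,7)·0.50^7·0.50^2 + C(9,8)·0.50^8·0.50^1 + C(9,9)·0.50^9·0.50^0.
= 0.164062 + 0.070312 + 0.017578 + 0.001953 = 0.2539.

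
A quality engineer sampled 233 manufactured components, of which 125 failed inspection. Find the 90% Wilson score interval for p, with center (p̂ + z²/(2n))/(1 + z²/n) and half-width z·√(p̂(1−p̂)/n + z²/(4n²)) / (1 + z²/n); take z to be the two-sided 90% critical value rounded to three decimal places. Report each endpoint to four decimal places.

p̂ = 125/233 = 0.53648; z = 1.645, so z² = 2.706025.
Denominator 1 + z²/n = 1 + 2.706025/233 = 1.011614.
Center = (0.53648 + 0.005807)/1.011614 = 0.53606.
Radicand: p̂(1−p̂)/n + z²/(4n²) = 0.001067250 + 0.000012461 = 0.001079711.
Half-width = z·√(radicand)/denom = 1.645·0.032859/1.011614 = 0.05343.
Interval: 0.53606 ± 0.05343 → (0.4826, 0.5895).

(0.4826, 0.5895)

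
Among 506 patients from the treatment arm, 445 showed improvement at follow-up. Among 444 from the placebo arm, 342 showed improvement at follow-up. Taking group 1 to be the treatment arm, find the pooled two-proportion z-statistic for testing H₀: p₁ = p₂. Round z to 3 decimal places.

z = 4.453

Sample proportions: p̂₁ = 445/506 = 0.87945 and p̂₂ = 342/444 = 0.77027.
Pooling: p̂ = 787/950 = 0.82842.
Pooled SE = √[0.1421396·0.00422854] ≈ 0.024516.
z = 0.10918/0.024516 = 4.453.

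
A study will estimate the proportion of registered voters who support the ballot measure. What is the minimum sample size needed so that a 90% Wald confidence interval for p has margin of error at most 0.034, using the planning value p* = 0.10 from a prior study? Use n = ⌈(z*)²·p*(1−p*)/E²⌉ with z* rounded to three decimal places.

For 90% confidence, z* = 1.645.
p*(1−p*) = 0.0900.
(z*)²·p*(1−p*)/E² = 2.706025·0.0900/0.001156 = 210.677.
⌈210.677⌉ = 211.

n = 211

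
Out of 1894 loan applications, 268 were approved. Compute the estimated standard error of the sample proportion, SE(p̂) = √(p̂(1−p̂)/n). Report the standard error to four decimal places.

p̂ = 268/1894 = 0.14150.
p̂(1−p̂) = 0.14150·0.85850 = 0.121478.
SE = √(0.121478/1894) = √0.000064138 = 0.0080.

SE = 0.0080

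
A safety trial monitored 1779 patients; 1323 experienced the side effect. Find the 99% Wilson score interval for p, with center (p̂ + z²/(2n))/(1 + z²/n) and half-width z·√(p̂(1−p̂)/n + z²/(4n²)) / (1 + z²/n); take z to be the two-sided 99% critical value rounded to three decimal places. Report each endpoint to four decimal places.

p̂ = 1323/1779 = 0.74368; z = 2.576, so z² = 6.635776.
1 + z²/n = 1.003730.
Adjusted center: (0.74368 + z²/(2n))/1.003730 = 0.74277.
Radicand: p̂(1−p̂)/n + z²/(4n²) = 0.000107151 + 0.000000524 = 0.000107675.
Half-width = z·√(radicand)/denom = 2.576·0.010377/1.003730 = 0.02663.
CI: 0.74277 ± 0.02663 = (0.7161, 0.7694).

(0.7161, 0.7694)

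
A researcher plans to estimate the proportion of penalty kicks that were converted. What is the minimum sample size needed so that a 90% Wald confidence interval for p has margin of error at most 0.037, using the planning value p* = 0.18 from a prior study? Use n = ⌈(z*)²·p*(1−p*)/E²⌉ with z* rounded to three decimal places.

n = 292

For 90% confidence, z* = 1.645.
p*(1−p*) = 0.1476.
Required n before rounding: 2.706025 × 0.1476 / 0.037² = 291.753.
⌈291.753⌉ = 292.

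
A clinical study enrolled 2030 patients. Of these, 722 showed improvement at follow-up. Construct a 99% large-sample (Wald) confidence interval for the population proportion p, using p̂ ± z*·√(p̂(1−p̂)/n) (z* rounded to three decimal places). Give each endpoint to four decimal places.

(0.3283, 0.3830)

With x = 722 successes in n = 2030, p̂ = 0.35567.
SE(p̂) = √(0.35567·0.64433/2030) = 0.010625.
The 99% critical value is z* = 2.576.
Margin = 2.576·0.010625 = 0.02737.
CI: 0.35567 ± 0.02737 = (0.3283, 0.3830).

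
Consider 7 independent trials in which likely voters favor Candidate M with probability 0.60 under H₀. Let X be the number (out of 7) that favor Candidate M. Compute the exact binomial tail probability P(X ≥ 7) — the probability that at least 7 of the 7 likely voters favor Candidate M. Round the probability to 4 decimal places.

P = 0.0280

X is binomial with n = 7 and p = 0.60.
P(X ≥ 7) = C(7,7)·0.60^7·0.40^0.
= 0.027994 = 0.0280.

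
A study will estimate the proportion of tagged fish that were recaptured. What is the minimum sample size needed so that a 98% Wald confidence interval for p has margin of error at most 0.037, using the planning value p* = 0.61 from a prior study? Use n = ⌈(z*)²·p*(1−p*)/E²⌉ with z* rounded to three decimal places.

For 98% confidence, z* = 2.326.
p*(1−p*) = 0.2379.
Required n before rounding: 5.410276 × 0.2379 / 0.037² = 940.179.
⌈940.179⌉ = 941.

n = 941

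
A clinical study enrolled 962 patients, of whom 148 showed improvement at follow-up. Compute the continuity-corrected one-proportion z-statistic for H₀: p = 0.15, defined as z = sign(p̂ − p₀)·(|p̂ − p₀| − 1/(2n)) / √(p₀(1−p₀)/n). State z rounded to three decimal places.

z = 0.289

The sample proportion is 148/962 = 0.15385. p̂ − p₀ = 0.003846.
1/(2n) = 0.000520.
Corrected numerator: |0.003846| − 0.000520 = 0.003326.
SE₀ = √(0.15·0.85/962) = 0.011512.
z = +0.003326/0.011512 = 0.289.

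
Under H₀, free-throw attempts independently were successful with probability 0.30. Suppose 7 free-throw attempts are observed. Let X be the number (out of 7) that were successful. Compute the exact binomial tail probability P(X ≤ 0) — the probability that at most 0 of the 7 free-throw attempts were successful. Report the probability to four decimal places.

X is binomial with n = 7 and p = 0.30.
P(X ≤ 0) = C(7,0)·0.30^0·0.70^7.
= 0.082354 = 0.0824.

P = 0.0824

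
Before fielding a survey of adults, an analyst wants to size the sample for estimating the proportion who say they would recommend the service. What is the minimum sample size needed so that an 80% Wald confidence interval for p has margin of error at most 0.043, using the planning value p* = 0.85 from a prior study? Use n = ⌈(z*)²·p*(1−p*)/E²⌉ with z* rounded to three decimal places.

n = 114

The 80% critical value is z* = 1.282.
p*(1−p*) = 0.1275.
(z*)²·p*(1−p*)/E² = 1.643524·0.1275/0.001849 = 113.331.
Rounding up, n = 114.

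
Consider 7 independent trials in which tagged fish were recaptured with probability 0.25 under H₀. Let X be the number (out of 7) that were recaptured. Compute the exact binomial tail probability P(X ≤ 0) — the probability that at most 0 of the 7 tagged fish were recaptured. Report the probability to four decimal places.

X ~ Binomial(n=7, p=0.25).
P(X ≤ 0) = C(7,0)·0.25^0·0.75^7.
= 0.133484 = 0.1335.

P = 0.1335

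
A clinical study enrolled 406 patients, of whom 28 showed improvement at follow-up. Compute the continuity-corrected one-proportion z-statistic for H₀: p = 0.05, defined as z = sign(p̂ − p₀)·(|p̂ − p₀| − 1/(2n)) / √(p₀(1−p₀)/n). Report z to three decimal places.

Sample proportion p̂ = 28/406 = 0.06897. p̂ − p₀ = 0.018966.
1/(2n) = 0.001232.
Corrected numerator: |0.018966| − 0.001232 = 0.017734.
Null standard error: √(0.05·0.95/406) = √0.000116995 = 0.010816.
z = +0.017734/0.010816 = 1.640.

z = 1.640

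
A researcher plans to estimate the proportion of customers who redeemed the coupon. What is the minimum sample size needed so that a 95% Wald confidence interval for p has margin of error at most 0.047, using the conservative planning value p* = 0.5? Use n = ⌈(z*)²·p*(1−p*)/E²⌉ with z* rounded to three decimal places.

z* = 1.960 at the 95% level.
p*(1−p*) = 0.2500.
Required n before rounding: 3.841600 × 0.2500 / 0.047² = 434.767.
⌈434.767⌉ = 435.

n = 435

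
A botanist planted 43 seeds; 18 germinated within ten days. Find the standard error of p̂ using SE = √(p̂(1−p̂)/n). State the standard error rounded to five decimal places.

p̂ = 18/43 = 0.41860.
p̂(1−p̂) = 0.41860·0.58140 = 0.243374.
SE = √(0.243374/43) = 0.07523.

SE = 0.07523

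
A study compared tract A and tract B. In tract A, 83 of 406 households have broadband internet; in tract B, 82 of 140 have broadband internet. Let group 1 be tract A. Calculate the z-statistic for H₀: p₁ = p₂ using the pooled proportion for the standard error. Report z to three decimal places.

Sample proportions: p̂₁ = 83/406 = 0.20443 and p̂₂ = 82/140 = 0.58571.
Pooling: p̂ = 165/546 = 0.30220.
SE = √[p̂(1−p̂)(1/n₁+1/n₂)] = √[0.30220·0.69780·(1/406+1/140)] ≈ 0.045007.
z = -0.38128/0.045007 = -8.472.

z = -8.472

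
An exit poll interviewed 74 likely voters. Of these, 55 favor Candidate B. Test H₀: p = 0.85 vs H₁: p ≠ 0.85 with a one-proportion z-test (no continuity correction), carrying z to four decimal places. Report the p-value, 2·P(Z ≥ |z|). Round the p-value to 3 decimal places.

The sample proportion is 55/74 = 0.74324.
Under H₀, SE = √(p₀(1−p₀)/n) = √(0.85·0.15/74) = √0.001722973 = 0.041509.
z = (p̂ − p₀)/SE = (55/74 − 0.85)/0.041509 ≈ -2.5719.
From the standard normal, 2·P(Z ≥ |z|) = 0.010.

p-value = 0.010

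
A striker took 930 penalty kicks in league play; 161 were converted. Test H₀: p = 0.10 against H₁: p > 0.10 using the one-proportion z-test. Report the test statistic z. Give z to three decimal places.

z = 7.433

With x = 161 successes in n = 930, p̂ = 0.17312.
Null standard error: √(0.10·0.90/930) = √0.000096774 = 0.009837.
Test statistic: z = 0.07312/0.009837 = 7.433.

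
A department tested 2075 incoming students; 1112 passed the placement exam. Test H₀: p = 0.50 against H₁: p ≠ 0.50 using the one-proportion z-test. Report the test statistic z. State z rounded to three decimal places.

z = 3.271

The sample proportion is 1112/2075 = 0.53590.
SE₀ = √(0.50·0.50/2075) = 0.010976.
z = (p̂ − p₀)/SE = (0.53590 − 0.50)/0.010976 = 3.271.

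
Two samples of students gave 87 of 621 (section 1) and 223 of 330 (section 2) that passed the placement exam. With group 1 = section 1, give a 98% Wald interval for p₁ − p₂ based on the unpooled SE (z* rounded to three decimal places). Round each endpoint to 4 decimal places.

(-0.6038, -0.4675)

p̂₁ = 0.14010, p̂₂ = 0.67576, so the observed difference is -0.53566.
Unpooled SE = √(p̂₁(1−p̂₁)/n₁ + p̂₂(1−p̂₂)/n₂) = √(0.000193993 + 0.000663967) = 0.029291.
z* = 2.326 at the 98% level. Margin of error = 0.06813.
So the interval runs from -0.6038 to -0.4675.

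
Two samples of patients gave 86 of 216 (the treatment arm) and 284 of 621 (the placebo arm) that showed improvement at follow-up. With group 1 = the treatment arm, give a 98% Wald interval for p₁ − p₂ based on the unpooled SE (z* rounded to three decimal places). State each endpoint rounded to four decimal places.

p̂₁ = 0.39815, p̂₂ = 0.45733, so the observed difference is -0.05918.
SE = √(0.001109381 + 0.000399644) = √0.001509025 = 0.038846.
z* = 2.326 at the 98% level. Margin of error = 0.09036.
Interval: -0.05918 ± 0.09036 → (-0.1495, 0.0312).

(-0.1495, 0.0312)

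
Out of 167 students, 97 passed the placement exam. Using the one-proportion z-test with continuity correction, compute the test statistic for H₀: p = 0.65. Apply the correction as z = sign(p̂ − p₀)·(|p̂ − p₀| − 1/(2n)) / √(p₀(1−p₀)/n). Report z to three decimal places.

z = -1.793

p̂ = 97/167 = 0.58084. p̂ − p₀ = -0.069162.
1/(2n) = 0.002994.
Corrected numerator: |-0.069162| − 0.002994 = 0.066168.
Null standard error: √(0.65·0.35/167) = √0.001362275 = 0.036909.
z = −0.066168/0.036909 = -1.793.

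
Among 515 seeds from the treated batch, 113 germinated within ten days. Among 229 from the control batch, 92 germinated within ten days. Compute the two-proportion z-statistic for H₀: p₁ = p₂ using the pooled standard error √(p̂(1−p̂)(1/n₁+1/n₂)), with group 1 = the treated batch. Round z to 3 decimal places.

z = -5.138

p̂₁ = 113/515 = 0.21942, p̂₂ = 92/229 = 0.40175.
Pooling: p̂ = 205/744 = 0.27554.
SE = √[p̂(1−p̂)(1/n₁+1/n₂)] = √[0.27554·0.72446·(1/515+1/229)] ≈ 0.035487.
z = -0.18233/0.035487 = -5.138.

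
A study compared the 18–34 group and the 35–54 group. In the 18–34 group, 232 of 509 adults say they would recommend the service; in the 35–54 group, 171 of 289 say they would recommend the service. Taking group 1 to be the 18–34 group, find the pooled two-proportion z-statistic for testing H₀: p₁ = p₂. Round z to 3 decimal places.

Sample proportions: p̂₁ = 232/509 = 0.45580 and p̂₂ = 171/289 = 0.59170.
Pooled p̂ = (232+171)/(509+289) = 403/798 = 0.50501.
SE = √[p̂(1−p̂)(1/n₁+1/n₂)] = √[0.50501·0.49499·(1/509+1/289)] ≈ 0.036825.
z = -0.13590/0.036825 = -3.690.

z = -3.690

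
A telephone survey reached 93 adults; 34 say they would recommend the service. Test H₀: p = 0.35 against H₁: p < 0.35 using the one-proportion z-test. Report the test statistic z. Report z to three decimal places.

p̂ = 34/93 = 0.36559.
Null standard error: √(0.35·0.65/93) = √0.002446237 = 0.049459.
z = (p̂ − p₀)/SE = (0.36559 − 0.35)/0.049459 = 0.315.

z = 0.315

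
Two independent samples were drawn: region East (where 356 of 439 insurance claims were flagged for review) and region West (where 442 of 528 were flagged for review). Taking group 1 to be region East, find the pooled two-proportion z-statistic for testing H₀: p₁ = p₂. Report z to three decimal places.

z = -1.068

p̂₁ = 356/439 = 0.81093, p̂₂ = 442/528 = 0.83712.
Pooling: p̂ = 798/967 = 0.82523.
SE = √[p̂(1−p̂)(1/n₁+1/n₂)] = √[0.82523·0.17477·(1/439+1/528)] ≈ 0.024529.
z = -0.02619/0.024529 = -1.068.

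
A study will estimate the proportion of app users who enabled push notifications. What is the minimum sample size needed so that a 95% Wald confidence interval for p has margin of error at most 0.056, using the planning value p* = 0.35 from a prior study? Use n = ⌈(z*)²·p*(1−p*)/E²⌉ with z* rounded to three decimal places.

z* = 1.960 at the 95% level.
p*(1−p*) = 0.35·0.65 = 0.2275.
Required n before rounding: 3.841600 × 0.2275 / 0.056² = 278.687.
⌈278.687⌉ = 279.

n = 279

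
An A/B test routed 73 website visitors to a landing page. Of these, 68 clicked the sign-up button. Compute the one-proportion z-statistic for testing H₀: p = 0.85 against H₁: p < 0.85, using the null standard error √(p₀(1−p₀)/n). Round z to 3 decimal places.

z = 1.950

p̂ = 68/73 = 0.93151.
Under H₀, SE = √(p₀(1−p₀)/n) = √(0.85·0.15/73) = √0.001746575 = 0.041792.
Test statistic: z = 0.08151/0.041792 = 1.950.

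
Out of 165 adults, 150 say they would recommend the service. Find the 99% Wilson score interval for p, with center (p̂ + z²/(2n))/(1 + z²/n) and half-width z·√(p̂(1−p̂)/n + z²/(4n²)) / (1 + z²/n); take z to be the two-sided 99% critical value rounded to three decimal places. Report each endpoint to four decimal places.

p̂ = 150/165 = 0.90909; z = 2.576, so z² = 6.635776.
Denominator 1 + z²/n = 1 + 6.635776/165 = 1.040217.
Adjusted center: (0.90909 + z²/(2n))/1.040217 = 0.89327.
Radicand: p̂(1−p̂)/n + z²/(4n²) = 0.000500877 + 0.000060935 = 0.000561812.
Half-width = 2.576·√0.000561812/1.040217 = 0.05870.
Interval: 0.89327 ± 0.05870 → (0.8346, 0.9520).

(0.8346, 0.9520)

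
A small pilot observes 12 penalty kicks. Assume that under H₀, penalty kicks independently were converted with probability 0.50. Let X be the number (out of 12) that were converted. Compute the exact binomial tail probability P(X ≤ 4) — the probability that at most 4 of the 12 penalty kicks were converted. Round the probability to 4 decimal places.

X ~ Binomial(n=12, p=0.50).
P(X ≤ 4) = Σ_{j=0}^{4} C(12,j)·0.50^j·0.50^{12−j}.
= 0.000244 + 0.002930 + 0.016113 + 0.053711 + 0.120850 = 0.1938.

P = 0.1938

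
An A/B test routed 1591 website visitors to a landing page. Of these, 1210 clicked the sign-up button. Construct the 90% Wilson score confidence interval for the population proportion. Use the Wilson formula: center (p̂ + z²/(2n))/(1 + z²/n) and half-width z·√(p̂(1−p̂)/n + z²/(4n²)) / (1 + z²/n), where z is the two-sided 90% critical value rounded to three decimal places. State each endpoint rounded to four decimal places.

(0.7425, 0.7777)

Here p̂ = 1210/1591 = 0.76053 and z = 1.645 (z² = 2.706025).
Denominator 1 + z²/n = 1 + 2.706025/1591 = 1.001701.
Center = (0.76053 + 0.000850)/1.001701 = 0.76009.
Radicand: p̂(1−p̂)/n + z²/(4n²) = 0.000114472 + 0.000000267 = 0.000114739.
Half-width = z·√(radicand)/denom = 1.645·0.010712/1.001701 = 0.01759.
So the interval runs from 0.7425 to 0.7777.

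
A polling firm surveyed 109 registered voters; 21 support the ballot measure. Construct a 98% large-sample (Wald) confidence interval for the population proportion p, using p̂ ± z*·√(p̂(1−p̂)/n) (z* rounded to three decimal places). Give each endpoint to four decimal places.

p̂ = 21/109 = 0.19266.
SE(p̂) = √(0.19266·0.80734/109) = 0.037776.
z* = 2.326 at the 98% level.
Margin = 2.326·0.037776 = 0.08787.
So the interval runs from 0.1048 to 0.2805.

(0.1048, 0.2805)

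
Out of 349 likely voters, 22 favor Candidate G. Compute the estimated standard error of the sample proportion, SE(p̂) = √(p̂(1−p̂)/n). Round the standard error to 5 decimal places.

Sample proportion p̂ = 22/349 = 0.06304.
p̂(1−p̂) = 0.059066.
Dividing by n and taking the root: √0.000169244 = 0.01301.

SE = 0.01301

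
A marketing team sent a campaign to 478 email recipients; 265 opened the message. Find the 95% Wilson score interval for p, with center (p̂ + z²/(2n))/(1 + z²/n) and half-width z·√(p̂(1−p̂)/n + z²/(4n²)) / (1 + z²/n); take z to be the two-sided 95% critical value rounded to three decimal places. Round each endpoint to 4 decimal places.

(0.5096, 0.5983)

Here p̂ = 265/478 = 0.55439 and z = 1.960 (z² = 3.841600).
1 + z²/n = 1.008037.
Center = (0.55439 + 0.004018)/1.008037 = 0.55396.
Radicand: p̂(1−p̂)/n + z²/(4n²) = 0.000516823 + 0.000004203 = 0.000521026.
Half-width = 1.960·√0.000521026/1.008037 = 0.04438.
Interval: 0.55396 ± 0.04438 → (0.5096, 0.5983).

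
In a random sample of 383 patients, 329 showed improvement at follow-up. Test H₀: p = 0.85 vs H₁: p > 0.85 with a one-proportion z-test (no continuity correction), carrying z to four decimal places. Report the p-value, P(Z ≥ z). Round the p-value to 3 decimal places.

p-value = 0.311

Sample proportion p̂ = 329/383 = 0.85901.
SE₀ = √(0.85·0.15/383) = 0.018245.
z = (p̂ − p₀)/SE = (329/383 − 0.85)/0.018245 ≈ 0.4937.
From the standard normal, P(Z ≥ z) = 0.311.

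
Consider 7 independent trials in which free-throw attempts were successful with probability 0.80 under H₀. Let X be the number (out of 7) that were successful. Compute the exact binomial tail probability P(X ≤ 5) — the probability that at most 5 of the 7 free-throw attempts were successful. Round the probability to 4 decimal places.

X ~ Binomial(n=7, p=0.80).
P(X ≤ 5) = Σ_{j=0}^{5} C(7,j)·0.80^j·0.20^{7−j}.
= 0.000013 + 0.000358 + 0.004301 + 0.028672 + 0.114688 + 0.275251 = 0.4233.

P = 0.4233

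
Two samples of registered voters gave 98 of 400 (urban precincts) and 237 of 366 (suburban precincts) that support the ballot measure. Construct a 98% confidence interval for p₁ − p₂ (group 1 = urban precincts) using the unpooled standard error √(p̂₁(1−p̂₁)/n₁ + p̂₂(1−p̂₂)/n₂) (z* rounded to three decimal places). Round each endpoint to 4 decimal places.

p̂₁ = 0.24500, p̂₂ = 0.64754, so the observed difference is -0.40254.
SE = √(0.000462438 + 0.000623584) = √0.001086022 = 0.032955.
The 98% critical value is z* = 2.326. Margin of error = 0.07665.
CI: -0.40254 ± 0.07665 = (-0.4792, -0.3259).

(-0.4792, -0.3259)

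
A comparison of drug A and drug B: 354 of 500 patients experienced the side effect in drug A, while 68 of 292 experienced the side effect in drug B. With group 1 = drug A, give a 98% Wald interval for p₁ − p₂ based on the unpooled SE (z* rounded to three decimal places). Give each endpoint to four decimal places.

p̂₁ = 354/500 = 0.70800, p̂₂ = 68/292 = 0.23288; p̂₁ − p̂₂ = 0.47512.
SE = √(0.000413472 + 0.000611798) = √0.001025270 = 0.032020.
For 98% confidence, z* = 2.326. Margin = 2.326·0.032020 = 0.07448.
CI: 0.47512 ± 0.07448 = (0.4006, 0.5496).

(0.4006, 0.5496)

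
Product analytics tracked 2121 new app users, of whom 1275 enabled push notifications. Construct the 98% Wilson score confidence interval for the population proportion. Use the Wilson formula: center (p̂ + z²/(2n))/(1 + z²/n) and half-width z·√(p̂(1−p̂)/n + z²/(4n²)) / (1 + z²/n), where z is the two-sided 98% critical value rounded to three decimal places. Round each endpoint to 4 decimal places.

(0.5762, 0.6256)

p̂ = 1275/2121 = 0.60113; z = 2.326, so z² = 5.410276.
Denominator 1 + z²/n = 1 + 5.410276/2121 = 1.002551.
Adjusted center: (0.60113 + z²/(2n))/1.002551 = 0.60087.
Radicand: p̂(1−p̂)/n + z²/(4n²) = 0.000113047 + 0.000000301 = 0.000113348.
Half-width = z·√(radicand)/denom = 2.326·0.010646/1.002551 = 0.02470.
Interval: 0.60087 ± 0.02470 → (0.5762, 0.6256).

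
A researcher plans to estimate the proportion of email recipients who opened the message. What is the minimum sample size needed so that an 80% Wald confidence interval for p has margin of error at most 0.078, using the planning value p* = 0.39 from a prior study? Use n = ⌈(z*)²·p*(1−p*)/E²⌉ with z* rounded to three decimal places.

The 80% critical value is z* = 1.282.
p*(1−p*) = 0.39·0.61 = 0.2379.
(z*)²·p*(1−p*)/E² = 1.643524·0.2379/0.006084 = 64.266.
⌈64.266⌉ = 65.

n = 65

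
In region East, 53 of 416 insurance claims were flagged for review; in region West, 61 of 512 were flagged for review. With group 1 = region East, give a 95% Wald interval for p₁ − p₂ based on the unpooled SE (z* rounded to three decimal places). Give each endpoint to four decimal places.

p̂₁ = 0.12740, p̂₂ = 0.11914, so the observed difference is 0.00826.
SE = √(0.000267241 + 0.000204973) = √0.000472214 = 0.021730.
For 95% confidence, z* = 1.960. Margin = 1.960·0.021730 = 0.04259.
CI: 0.00826 ± 0.04259 = (-0.0343, 0.0509).

(-0.0343, 0.0509)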